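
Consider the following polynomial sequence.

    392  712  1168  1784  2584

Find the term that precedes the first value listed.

184

Δ: 320  456  616  800
Δ²: 136  160  184
Δ³: 24  24
The third differences are constant at 24.
Work back: 136 − 24 = 112;  320 − 112 = 208;  392 − 208 = 184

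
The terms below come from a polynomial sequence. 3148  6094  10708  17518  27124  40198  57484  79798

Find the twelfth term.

238174

Δ: 2946, 4614, 6810, 9606, 13074, 17286, 22314
Δ²: 1668, 2196, 2796, 3468, 4212, 5028
Δ³: 528, 600, 672, 744, 816
Δ⁴: 72, 72, 72, 72
Constant fourth difference = 72, so extend:
816 + 72 = 888;  5028 + 888 = 5916;  22314 + 5916 = 28230;  79798 + 28230 = 108028
888 + 72 = 960;  5916 + 960 = 6876;  28230 + 6876 = 35106;  108028 + 35106 = 143134
960 + 72 = 1032;  6876 + 1032 = 7908;  35106 + 7908 = 43014;  143134 + 43014 = 186148
1032 + 72 = 1104;  7908 + 1104 = 9012;  43014 + 9012 = 52026;  186148 + 52026 = 238174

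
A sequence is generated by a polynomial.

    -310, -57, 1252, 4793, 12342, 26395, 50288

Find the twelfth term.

508033

First differences: 253, 1309, 3541, 7549, 14053, 23893
Second differences: 1056, 2232, 4008, 6504, 9840
Third differences: 1176, 1776, 2496, 3336
Fourth differences: 600, 720, 840
Fifth differences: 120, 120
Fifth differences constant at 120.
840 + 120 = 960;  3336 + 960 = 4296;  9840 + 4296 = 14136;  23893 + 14136 = 38029;  50288 + 38029 = 88317
960 + 120 = 1080;  4296 + 1080 = 5376;  14136 + 5376 = 19512;  38029 + 19512 = 57541;  88317 + 57541 = 145858
1080 + 120 = 1200;  5376 + 1200 = 6576;  19512 + 6576 = 26088;  57541 + 26088 = 83629;  145858 + 83629 = 229487
1200 + 120 = 1320;  6576 + 1320 = 7896;  26088 + 7896 = 33984;  83629 + 33984 = 117613;  229487 + 117613 = 347100
1320 + 120 = 1440;  7896 + 1440 = 9336;  33984 + 9336 = 43320;  117613 + 43320 = 160933;  347100 + 160933 = 508033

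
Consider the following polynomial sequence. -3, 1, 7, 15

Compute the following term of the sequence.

25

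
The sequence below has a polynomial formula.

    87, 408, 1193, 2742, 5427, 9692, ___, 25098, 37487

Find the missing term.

Using the first 6 terms:
First differences: 321  785  1549  2685  4265
Second differences: 464  764  1136  1580
Third differences: 300  372  444
Fourth differences: 72  72
Constant fourth difference = 72.
Extend forward: 444 + 72 = 516;  1580 + 516 = 2096;  4265 + 2096 = 6361;  9692 + 6361 = 16053

16053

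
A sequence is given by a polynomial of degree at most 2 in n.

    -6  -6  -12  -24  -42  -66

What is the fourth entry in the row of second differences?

First differences: 0, -6, -12, -18, -24
Second differences: -6, -6, -6, -6

-6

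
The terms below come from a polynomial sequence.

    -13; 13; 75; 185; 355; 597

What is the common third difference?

Δ: 26, 62, 110, 170, 242
Δ²: 36, 48, 60, 72
Δ³: 12, 12, 12

12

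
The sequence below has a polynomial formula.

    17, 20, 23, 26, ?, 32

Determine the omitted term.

Using the first 4 terms:
Δ: 3  3  3
Constant first difference = 3.
Extend forward: 26 + 3 = 29

29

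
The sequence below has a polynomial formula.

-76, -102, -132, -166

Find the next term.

-204

Δ: -26, -30, -34
Δ²: -4, -4
The second differences are constant (-4).
-34 − 4 = -38;  -166 − 38 = -204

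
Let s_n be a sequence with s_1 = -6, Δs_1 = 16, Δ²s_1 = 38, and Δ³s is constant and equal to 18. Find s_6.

634

Build the table forward from the leading diagonal:
Third differences: 18  18  18  18  18  18
Second differences: 38  56  74  92  110  128
First differences: 16  54  110  184  276  386
s: -6  10  64  174  358  634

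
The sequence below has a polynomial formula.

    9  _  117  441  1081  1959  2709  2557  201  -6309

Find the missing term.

19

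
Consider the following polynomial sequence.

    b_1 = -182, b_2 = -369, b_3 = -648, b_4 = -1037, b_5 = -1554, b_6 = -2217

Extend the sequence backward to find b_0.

First differences: -187, -279, -389, -517, -663
Second differences: -92, -110, -128, -146
Third differences: -18, -18, -18
The third differences are constant at -18.
Work back: -92 + 18 = -74;  -187 + 74 = -113;  -182 + 113 = -69

-69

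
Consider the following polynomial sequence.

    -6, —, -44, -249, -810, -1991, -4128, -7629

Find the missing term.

-3

Using the last 6 terms:
Δ: -205, -561, -1181, -2137, -3501
Δ²: -356, -620, -956, -1364
Δ³: -264, -336, -408
Δ⁴: -72, -72
Constant fourth difference = -72.
Extend backward: -264 + 72 = -192;  -356 + 192 = -164;  -205 + 164 = -41;  -44 + 41 = -3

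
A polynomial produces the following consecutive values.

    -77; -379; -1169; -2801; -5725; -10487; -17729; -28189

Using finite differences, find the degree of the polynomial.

Δ: -302, -790, -1632, -2924, -4762, -7242, -10460
Δ²: -488, -842, -1292, -1838, -2480, -3218
Δ³: -354, -450, -546, -642, -738
Δ⁴: -96, -96, -96, -96
The fourth differences are constant, so the polynomial has degree 4.

4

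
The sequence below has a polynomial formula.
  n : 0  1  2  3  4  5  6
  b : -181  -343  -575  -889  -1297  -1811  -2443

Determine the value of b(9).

D1: -162, -232, -314, -408, -514, -632
D2: -70, -82, -94, -106, -118
D3: -12, -12, -12, -12
The third differences are constant (-12).
-118 − 12 = -130;  -632 − 130 = -762;  -2443 − 762 = -3205
-130 − 12 = -142;  -762 − 142 = -904;  -3205 − 904 = -4109
-142 − 12 = -154;  -904 − 154 = -1058;  -4109 − 1058 = -5167

-5167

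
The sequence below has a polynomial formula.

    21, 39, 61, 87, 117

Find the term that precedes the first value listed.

7

First differences: 18  22  26  30
Second differences: 4  4  4
The second differences are constant at 4.
Work back: 18 − 4 = 14;  21 − 14 = 7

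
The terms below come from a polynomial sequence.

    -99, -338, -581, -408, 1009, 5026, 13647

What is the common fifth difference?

120

First differences: -239, -243, 173, 1417, 4017, 8621
Second differences: -4, 416, 1244, 2600, 4604
Third differences: 420, 828, 1356, 2004
Fourth differences: 408, 528, 648
Fifth differences: 120, 120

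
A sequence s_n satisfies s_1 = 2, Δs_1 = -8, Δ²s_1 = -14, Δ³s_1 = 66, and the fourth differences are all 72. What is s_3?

Build the table forward from the leading diagonal:
Δ⁴: 72, 72, 72
Δ³: 66, 138, 210
Δ²: -14, 52, 190
Δ: -8, -22, 30
s: 2, -6, -28

-28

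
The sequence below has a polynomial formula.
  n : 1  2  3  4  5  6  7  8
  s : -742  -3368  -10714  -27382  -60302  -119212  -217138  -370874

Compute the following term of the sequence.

-601462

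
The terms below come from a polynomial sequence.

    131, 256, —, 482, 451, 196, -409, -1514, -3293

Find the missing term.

Using the last 6 terms:
First differences: -31, -255, -605, -1105, -1779
Second differences: -224, -350, -500, -674
Third differences: -126, -150, -174
Fourth differences: -24, -24
Constant fourth difference = -24.
Extend backward: -126 + 24 = -102;  -224 + 102 = -122;  -31 + 122 = 91;  482 − 91 = 391

391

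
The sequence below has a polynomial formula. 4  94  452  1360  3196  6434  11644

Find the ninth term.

30740

D1: 90  358  908  1836  3238  5210
D2: 268  550  928  1402  1972
D3: 282  378  474  570
D4: 96  96  96
The fourth differences are constant (96).
570 + 96 = 666;  1972 + 666 = 2638;  5210 + 2638 = 7848;  11644 + 7848 = 19492
666 + 96 = 762;  2638 + 762 = 3400;  7848 + 3400 = 11248;  19492 + 11248 = 30740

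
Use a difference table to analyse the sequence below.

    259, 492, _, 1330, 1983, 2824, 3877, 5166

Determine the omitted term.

Using the last 5 terms:
D1: 653, 841, 1053, 1289
D2: 188, 212, 236
D3: 24, 24
Constant third difference = 24.
Extend backward: 188 − 24 = 164;  653 − 164 = 489;  1330 − 489 = 841

841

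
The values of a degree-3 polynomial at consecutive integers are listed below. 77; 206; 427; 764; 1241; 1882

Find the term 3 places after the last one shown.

5029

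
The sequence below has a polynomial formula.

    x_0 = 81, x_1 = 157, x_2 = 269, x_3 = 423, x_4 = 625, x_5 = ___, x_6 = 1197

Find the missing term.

881

Using the first 5 terms:
First differences: 76, 112, 154, 202
Second differences: 36, 42, 48
Third differences: 6, 6
Constant third difference = 6.
Extend forward: 48 + 6 = 54;  202 + 54 = 256;  625 + 256 = 881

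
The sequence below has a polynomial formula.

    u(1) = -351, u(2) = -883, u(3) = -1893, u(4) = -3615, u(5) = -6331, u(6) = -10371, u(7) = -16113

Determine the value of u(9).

-34455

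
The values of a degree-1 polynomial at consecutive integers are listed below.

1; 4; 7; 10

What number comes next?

D1: 3, 3, 3
Constant first difference = 3, so extend:
10 + 3 = 13

13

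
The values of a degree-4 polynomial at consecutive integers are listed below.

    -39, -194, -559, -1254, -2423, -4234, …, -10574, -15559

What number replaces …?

-6879

Using the first 6 terms:
First differences: -155  -365  -695  -1169  -1811
Second differences: -210  -330  -474  -642
Third differences: -120  -144  -168
Fourth differences: -24  -24
Constant fourth difference = -24.
Extend forward: -168 − 24 = -192;  -642 − 192 = -834;  -1811 − 834 = -2645;  -4234 − 2645 = -6879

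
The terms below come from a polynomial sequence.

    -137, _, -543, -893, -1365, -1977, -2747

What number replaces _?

-297

Using the last 5 terms:
Δ: -350  -472  -612  -770
Δ²: -122  -140  -158
Δ³: -18  -18
Constant third difference = -18.
Extend backward: -122 + 18 = -104;  -350 + 104 = -246;  -543 + 246 = -297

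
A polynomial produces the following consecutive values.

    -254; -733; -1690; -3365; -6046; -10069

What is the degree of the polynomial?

4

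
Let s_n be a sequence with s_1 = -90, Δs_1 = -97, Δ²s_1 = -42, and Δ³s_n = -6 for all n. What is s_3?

Build the table forward from the leading diagonal:
D3: -6  -6  -6
D2: -42  -48  -54
D1: -97  -139  -187
s: -90  -187  -326

-326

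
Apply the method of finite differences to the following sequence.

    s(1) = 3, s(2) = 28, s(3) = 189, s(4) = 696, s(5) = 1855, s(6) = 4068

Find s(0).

0

D1: 25  161  507  1159  2213
D2: 136  346  652  1054
D3: 210  306  402
D4: 96  96
The fourth differences are constant at 96.
Work back: 210 − 96 = 114;  136 − 114 = 22;  25 − 22 = 3;  3 − 3 = 0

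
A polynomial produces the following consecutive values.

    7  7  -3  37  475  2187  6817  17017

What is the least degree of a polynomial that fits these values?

5

0, -10, 40, 438, 1712, 4630, 10200
-10, 50, 398, 1274, 2918, 5570
60, 348, 876, 1644, 2652
288, 528, 768, 1008
240, 240, 240
The fifth differences are constant, so the polynomial has degree 5.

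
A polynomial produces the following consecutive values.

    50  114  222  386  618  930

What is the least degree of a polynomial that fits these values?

64, 108, 164, 232, 312
44, 56, 68, 80
12, 12, 12
The third differences are constant, so the polynomial has degree 3.

3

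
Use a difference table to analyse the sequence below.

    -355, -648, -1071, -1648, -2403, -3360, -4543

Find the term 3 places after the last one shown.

-9688

Δ: -293  -423  -577  -755  -957  -1183
Δ²: -130  -154  -178  -202  -226
Δ³: -24  -24  -24  -24
Third differences constant at -24.
-226 − 24 = -250;  -1183 − 250 = -1433;  -4543 − 1433 = -5976
-250 − 24 = -274;  -1433 − 274 = -1707;  -5976 − 1707 = -7683
-274 − 24 = -298;  -1707 − 298 = -2005;  -7683 − 2005 = -9688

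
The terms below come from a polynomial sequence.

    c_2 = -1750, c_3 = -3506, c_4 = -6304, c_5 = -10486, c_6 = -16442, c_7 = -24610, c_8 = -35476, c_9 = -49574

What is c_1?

-742

D1: -1756, -2798, -4182, -5956, -8168, -10866, -14098
D2: -1042, -1384, -1774, -2212, -2698, -3232
D3: -342, -390, -438, -486, -534
D4: -48, -48, -48, -48
The fourth differences are constant at -48.
Work back: -342 + 48 = -294;  -1042 + 294 = -748;  -1756 + 748 = -1008;  -1750 + 1008 = -742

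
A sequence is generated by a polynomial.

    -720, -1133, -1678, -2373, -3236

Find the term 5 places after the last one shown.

-10701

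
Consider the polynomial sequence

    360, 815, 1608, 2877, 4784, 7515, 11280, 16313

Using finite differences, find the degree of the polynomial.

D1: 455, 793, 1269, 1907, 2731, 3765, 5033
D2: 338, 476, 638, 824, 1034, 1268
D3: 138, 162, 186, 210, 234
D4: 24, 24, 24, 24
The fourth differences are constant, so the polynomial has degree 4.

4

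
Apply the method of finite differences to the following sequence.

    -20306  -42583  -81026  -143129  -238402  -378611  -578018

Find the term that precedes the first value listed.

-8477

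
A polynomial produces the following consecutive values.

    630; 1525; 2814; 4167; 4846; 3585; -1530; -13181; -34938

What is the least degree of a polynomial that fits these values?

5

895, 1289, 1353, 679, -1261, -5115, -11651, -21757
394, 64, -674, -1940, -3854, -6536, -10106
-330, -738, -1266, -1914, -2682, -3570
-408, -528, -648, -768, -888
-120, -120, -120, -120
The fifth differences are constant, so the polynomial has degree 5.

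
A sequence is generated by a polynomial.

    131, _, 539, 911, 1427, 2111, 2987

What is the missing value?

Using the last 5 terms:
Δ: 372, 516, 684, 876
Δ²: 144, 168, 192
Δ³: 24, 24
Constant third difference = 24.
Extend backward: 144 − 24 = 120;  372 − 120 = 252;  539 − 252 = 287

287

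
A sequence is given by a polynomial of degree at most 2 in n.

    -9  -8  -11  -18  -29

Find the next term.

-44

1, -3, -7, -11
-4, -4, -4
Constant second difference = -4, so extend:
-11 − 4 = -15;  -29 − 15 = -44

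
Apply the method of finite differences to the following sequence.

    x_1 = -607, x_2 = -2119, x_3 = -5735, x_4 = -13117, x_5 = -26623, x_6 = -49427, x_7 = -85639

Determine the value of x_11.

D1: -1512  -3616  -7382  -13506  -22804  -36212
D2: -2104  -3766  -6124  -9298  -13408
D3: -1662  -2358  -3174  -4110
D4: -696  -816  -936
D5: -120  -120
The fifth differences are constant (-120).
-936 − 120 = -1056;  -4110 − 1056 = -5166;  -13408 − 5166 = -18574;  -36212 − 18574 = -54786;  -85639 − 54786 = -140425
-1056 − 120 = -1176;  -5166 − 1176 = -6342;  -18574 − 6342 = -24916;  -54786 − 24916 = -79702;  -140425 − 79702 = -220127
-1176 − 120 = -1296;  -6342 − 1296 = -7638;  -24916 − 7638 = -32554;  -79702 − 32554 = -112256;  -220127 − 112256 = -332383
-1296 − 120 = -1416;  -7638 − 1416 = -9054;  -32554 − 9054 = -41608;  -112256 − 41608 = -153864;  -332383 − 153864 = -486247

-486247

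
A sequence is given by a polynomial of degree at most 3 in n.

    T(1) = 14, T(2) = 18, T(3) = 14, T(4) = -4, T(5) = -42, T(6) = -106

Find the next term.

-202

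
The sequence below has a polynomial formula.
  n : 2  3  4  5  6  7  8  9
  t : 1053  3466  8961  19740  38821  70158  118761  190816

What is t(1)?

216

2413  5495  10779  19081  31337  48603  72055
3082  5284  8302  12256  17266  23452
2202  3018  3954  5010  6186
816  936  1056  1176
120  120  120
The fifth differences are constant at 120.
Work back: 816 − 120 = 696;  2202 − 696 = 1506;  3082 − 1506 = 1576;  2413 − 1576 = 837;  1053 − 837 = 216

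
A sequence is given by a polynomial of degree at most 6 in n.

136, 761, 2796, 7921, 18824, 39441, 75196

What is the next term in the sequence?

133241

625, 2035, 5125, 10903, 20617, 35755
1410, 3090, 5778, 9714, 15138
1680, 2688, 3936, 5424
1008, 1248, 1488
240, 240
Fifth differences constant at 240.
1488 + 240 = 1728;  5424 + 1728 = 7152;  15138 + 7152 = 22290;  35755 + 22290 = 58045;  75196 + 58045 = 133241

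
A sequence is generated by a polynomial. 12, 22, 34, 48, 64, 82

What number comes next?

102

Δ: 10  12  14  16  18
Δ²: 2  2  2  2
Constant second difference = 2, so extend:
18 + 2 = 20;  82 + 20 = 102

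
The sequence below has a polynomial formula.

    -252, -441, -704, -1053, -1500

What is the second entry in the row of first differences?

Δ: -189, -263, -349, -447
Δ²: -74, -86, -98
Δ³: -12, -12

-263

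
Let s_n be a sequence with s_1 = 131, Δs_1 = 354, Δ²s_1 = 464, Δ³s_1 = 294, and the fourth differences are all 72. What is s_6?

Build the table forward from the leading diagonal:
Fourth differences: 72  72  72  72  72  72
Third differences: 294  366  438  510  582  654
Second differences: 464  758  1124  1562  2072  2654
First differences: 354  818  1576  2700  4262  6334
s: 131  485  1303  2879  5579  9841

9841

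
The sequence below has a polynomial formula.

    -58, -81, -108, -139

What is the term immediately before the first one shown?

-39

-23  -27  -31
-4  -4
The second differences are constant at -4.
Work back: -23 + 4 = -19;  -58 + 19 = -39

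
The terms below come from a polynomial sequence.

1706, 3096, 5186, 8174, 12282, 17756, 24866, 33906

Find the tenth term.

D1: 1390  2090  2988  4108  5474  7110  9040
D2: 700  898  1120  1366  1636  1930
D3: 198  222  246  270  294
D4: 24  24  24  24
The fourth differences are constant (24).
294 + 24 = 318;  1930 + 318 = 2248;  9040 + 2248 = 11288;  33906 + 11288 = 45194
318 + 24 = 342;  2248 + 342 = 2590;  11288 + 2590 = 13878;  45194 + 13878 = 59072

59072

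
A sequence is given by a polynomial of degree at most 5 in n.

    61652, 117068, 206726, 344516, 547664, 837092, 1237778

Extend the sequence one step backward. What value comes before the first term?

Δ: 55416, 89658, 137790, 203148, 289428, 400686
Δ²: 34242, 48132, 65358, 86280, 111258
Δ³: 13890, 17226, 20922, 24978
Δ⁴: 3336, 3696, 4056
Δ⁵: 360, 360
The fifth differences are constant at 360.
Work back: 3336 − 360 = 2976;  13890 − 2976 = 10914;  34242 − 10914 = 23328;  55416 − 23328 = 32088;  61652 − 32088 = 29564

29564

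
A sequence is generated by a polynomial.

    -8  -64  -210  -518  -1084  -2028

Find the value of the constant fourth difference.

-24

D1: -56, -146, -308, -566, -944
D2: -90, -162, -258, -378
D3: -72, -96, -120
D4: -24, -24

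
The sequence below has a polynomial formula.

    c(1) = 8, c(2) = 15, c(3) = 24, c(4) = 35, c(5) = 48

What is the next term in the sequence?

63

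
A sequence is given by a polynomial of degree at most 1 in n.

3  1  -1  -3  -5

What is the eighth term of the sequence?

-11

-2 , -2 , -2 , -2
Constant first difference = -2, so extend:
-5 − 2 = -7
-7 − 2 = -9
-9 − 2 = -11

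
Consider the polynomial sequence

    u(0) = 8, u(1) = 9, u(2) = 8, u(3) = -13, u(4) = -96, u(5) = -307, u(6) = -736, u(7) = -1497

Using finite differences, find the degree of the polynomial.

Δ: 1, -1, -21, -83, -211, -429, -761
Δ²: -2, -20, -62, -128, -218, -332
Δ³: -18, -42, -66, -90, -114
Δ⁴: -24, -24, -24, -24
The fourth differences are constant, so the polynomial has degree 4.

4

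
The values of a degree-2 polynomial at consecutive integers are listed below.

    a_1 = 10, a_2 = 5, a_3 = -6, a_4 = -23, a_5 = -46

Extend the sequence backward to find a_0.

9

First differences: -5  -11  -17  -23
Second differences: -6  -6  -6
The second differences are constant at -6.
Work back: -5 + 6 = 1;  10 − 1 = 9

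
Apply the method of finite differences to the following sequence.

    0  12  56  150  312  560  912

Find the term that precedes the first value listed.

2

First differences: 12  44  94  162  248  352
Second differences: 32  50  68  86  104
Third differences: 18  18  18  18
The third differences are constant at 18.
Work back: 32 − 18 = 14;  12 − 14 = -2;  0 + 2 = 2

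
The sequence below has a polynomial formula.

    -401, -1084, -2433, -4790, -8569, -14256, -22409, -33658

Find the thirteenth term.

-163433

Δ: -683  -1349  -2357  -3779  -5687  -8153  -11249
Δ²: -666  -1008  -1422  -1908  -2466  -3096
Δ³: -342  -414  -486  -558  -630
Δ⁴: -72  -72  -72  -72
Fourth differences constant at -72.
-630 − 72 = -702;  -3096 − 702 = -3798;  -11249 − 3798 = -15047;  -33658 − 15047 = -48705
-702 − 72 = -774;  -3798 − 774 = -4572;  -15047 − 4572 = -19619;  -48705 − 19619 = -68324
-774 − 72 = -846;  -4572 − 846 = -5418;  -19619 − 5418 = -25037;  -68324 − 25037 = -93361
-846 − 72 = -918;  -5418 − 918 = -6336;  -25037 − 6336 = -31373;  -93361 − 31373 = -124734
-918 − 72 = -990;  -6336 − 990 = -7326;  -31373 − 7326 = -38699;  -124734 − 38699 = -163433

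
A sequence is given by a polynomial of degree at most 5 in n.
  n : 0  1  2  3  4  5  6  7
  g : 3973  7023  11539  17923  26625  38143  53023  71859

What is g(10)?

Δ: 3050, 4516, 6384, 8702, 11518, 14880, 18836
Δ²: 1466, 1868, 2318, 2816, 3362, 3956
Δ³: 402, 450, 498, 546, 594
Δ⁴: 48, 48, 48, 48
Fourth differences constant at 48.
594 + 48 = 642;  3956 + 642 = 4598;  18836 + 4598 = 23434;  71859 + 23434 = 95293
642 + 48 = 690;  4598 + 690 = 5288;  23434 + 5288 = 28722;  95293 + 28722 = 124015
690 + 48 = 738;  5288 + 738 = 6026;  28722 + 6026 = 34748;  124015 + 34748 = 158763

158763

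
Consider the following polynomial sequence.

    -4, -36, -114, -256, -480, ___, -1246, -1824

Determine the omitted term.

Using the first 5 terms:
First differences: -32, -78, -142, -224
Second differences: -46, -64, -82
Third differences: -18, -18
Constant third difference = -18.
Extend forward: -82 − 18 = -100;  -224 − 100 = -324;  -480 − 324 = -804

-804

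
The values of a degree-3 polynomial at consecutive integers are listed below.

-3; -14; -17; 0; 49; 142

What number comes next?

Δ: -11, -3, 17, 49, 93
Δ²: 8, 20, 32, 44
Δ³: 12, 12, 12
Constant third difference = 12, so extend:
44 + 12 = 56;  93 + 56 = 149;  142 + 149 = 291

291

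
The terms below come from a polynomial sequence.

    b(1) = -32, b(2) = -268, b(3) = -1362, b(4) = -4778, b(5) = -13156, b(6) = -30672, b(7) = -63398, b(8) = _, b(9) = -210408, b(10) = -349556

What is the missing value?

-119662

Using the first 7 terms:
D1: -236  -1094  -3416  -8378  -17516  -32726
D2: -858  -2322  -4962  -9138  -15210
D3: -1464  -2640  -4176  -6072
D4: -1176  -1536  -1896
D5: -360  -360
Constant fifth difference = -360.
Extend forward: -1896 − 360 = -2256;  -6072 − 2256 = -8328;  -15210 − 8328 = -23538;  -32726 − 23538 = -56264;  -63398 − 56264 = -119662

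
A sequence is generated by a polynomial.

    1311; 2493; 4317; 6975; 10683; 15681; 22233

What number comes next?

30627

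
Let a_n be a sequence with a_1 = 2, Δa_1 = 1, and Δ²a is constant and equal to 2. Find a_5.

18

Build the table forward from the leading diagonal:
Second differences: 2  2  2  2  2
First differences: 1  3  5  7  9
a: 2  3  6  11  18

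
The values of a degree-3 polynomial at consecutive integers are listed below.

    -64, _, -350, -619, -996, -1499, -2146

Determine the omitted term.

Using the last 5 terms:
Δ: -269  -377  -503  -647
Δ²: -108  -126  -144
Δ³: -18  -18
Constant third difference = -18.
Extend backward: -108 + 18 = -90;  -269 + 90 = -179;  -350 + 179 = -171

-171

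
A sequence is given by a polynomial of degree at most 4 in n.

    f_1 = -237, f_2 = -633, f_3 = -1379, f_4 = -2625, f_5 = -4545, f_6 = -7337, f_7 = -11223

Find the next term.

D1: -396, -746, -1246, -1920, -2792, -3886
D2: -350, -500, -674, -872, -1094
D3: -150, -174, -198, -222
D4: -24, -24, -24
Constant fourth difference = -24, so extend:
-222 − 24 = -246;  -1094 − 246 = -1340;  -3886 − 1340 = -5226;  -11223 − 5226 = -16449

-16449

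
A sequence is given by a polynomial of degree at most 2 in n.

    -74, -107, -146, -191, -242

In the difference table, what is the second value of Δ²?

D1: -33, -39, -45, -51
D2: -6, -6, -6

-6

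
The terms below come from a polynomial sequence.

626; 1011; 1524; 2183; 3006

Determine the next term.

4011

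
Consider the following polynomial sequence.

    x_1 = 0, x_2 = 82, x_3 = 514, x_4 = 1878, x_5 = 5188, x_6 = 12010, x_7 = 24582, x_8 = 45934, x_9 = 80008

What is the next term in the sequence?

D1: 82  432  1364  3310  6822  12572  21352  34074
D2: 350  932  1946  3512  5750  8780  12722
D3: 582  1014  1566  2238  3030  3942
D4: 432  552  672  792  912
D5: 120  120  120  120
Fifth differences constant at 120.
912 + 120 = 1032;  3942 + 1032 = 4974;  12722 + 4974 = 17696;  34074 + 17696 = 51770;  80008 + 51770 = 131778

131778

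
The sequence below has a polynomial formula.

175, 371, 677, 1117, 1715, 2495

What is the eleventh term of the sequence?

First differences: 196  306  440  598  780
Second differences: 110  134  158  182
Third differences: 24  24  24
Constant third difference = 24, so extend:
182 + 24 = 206;  780 + 206 = 986;  2495 + 986 = 3481
206 + 24 = 230;  986 + 230 = 1216;  3481 + 1216 = 4697
230 + 24 = 254;  1216 + 254 = 1470;  4697 + 1470 = 6167
254 + 24 = 278;  1470 + 278 = 1748;  6167 + 1748 = 7915
278 + 24 = 302;  1748 + 302 = 2050;  7915 + 2050 = 9965

9965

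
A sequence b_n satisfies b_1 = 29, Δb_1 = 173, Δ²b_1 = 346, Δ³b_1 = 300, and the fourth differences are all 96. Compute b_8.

Build the table forward from the leading diagonal:
Fourth differences: 96, 96, 96, 96, 96, 96, 96, 96
Third differences: 300, 396, 492, 588, 684, 780, 876, 972
Second differences: 346, 646, 1042, 1534, 2122, 2806, 3586, 4462
First differences: 173, 519, 1165, 2207, 3741, 5863, 8669, 12255
b: 29, 202, 721, 1886, 4093, 7834, 13697, 22366

22366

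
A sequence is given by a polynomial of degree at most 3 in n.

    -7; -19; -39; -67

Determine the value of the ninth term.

Δ: -12, -20, -28
Δ²: -8, -8
Second differences constant at -8.
-28 − 8 = -36;  -67 − 36 = -103
-36 − 8 = -44;  -103 − 44 = -147
-44 − 8 = -52;  -147 − 52 = -199
-52 − 8 = -60;  -199 − 60 = -259
-60 − 8 = -68;  -259 − 68 = -327

-327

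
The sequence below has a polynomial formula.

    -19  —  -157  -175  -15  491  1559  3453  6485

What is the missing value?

-81

Using the last 7 terms:
First differences: -18  160  506  1068  1894  3032
Second differences: 178  346  562  826  1138
Third differences: 168  216  264  312
Fourth differences: 48  48  48
Constant fourth difference = 48.
Extend backward: 168 − 48 = 120;  178 − 120 = 58;  -18 − 58 = -76;  -157 + 76 = -81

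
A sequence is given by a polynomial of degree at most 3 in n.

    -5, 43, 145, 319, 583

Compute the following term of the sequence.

955

First differences: 48, 102, 174, 264
Second differences: 54, 72, 90
Third differences: 18, 18
The third differences are constant (18).
90 + 18 = 108;  264 + 108 = 372;  583 + 372 = 955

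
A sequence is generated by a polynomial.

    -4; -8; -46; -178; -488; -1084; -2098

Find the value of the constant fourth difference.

First differences: -4, -38, -132, -310, -596, -1014
Second differences: -34, -94, -178, -286, -418
Third differences: -60, -84, -108, -132
Fourth differences: -24, -24, -24

-24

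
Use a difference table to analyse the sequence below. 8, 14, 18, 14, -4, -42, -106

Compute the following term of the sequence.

First differences: 6, 4, -4, -18, -38, -64
Second differences: -2, -8, -14, -20, -26
Third differences: -6, -6, -6, -6
Third differences constant at -6.
-26 − 6 = -32;  -64 − 32 = -96;  -106 − 96 = -202

-202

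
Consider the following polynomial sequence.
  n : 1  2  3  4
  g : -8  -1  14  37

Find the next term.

D1: 7 , 15 , 23
D2: 8 , 8
Constant second difference = 8, so extend:
23 + 8 = 31;  37 + 31 = 68

68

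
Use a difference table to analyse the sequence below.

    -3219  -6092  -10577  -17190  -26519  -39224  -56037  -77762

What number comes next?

First differences: -2873  -4485  -6613  -9329  -12705  -16813  -21725
Second differences: -1612  -2128  -2716  -3376  -4108  -4912
Third differences: -516  -588  -660  -732  -804
Fourth differences: -72  -72  -72  -72
Fourth differences constant at -72.
-804 − 72 = -876;  -4912 − 876 = -5788;  -21725 − 5788 = -27513;  -77762 − 27513 = -105275

-105275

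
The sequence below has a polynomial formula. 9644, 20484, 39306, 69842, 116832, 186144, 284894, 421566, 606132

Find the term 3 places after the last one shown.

1571754

D1: 10840, 18822, 30536, 46990, 69312, 98750, 136672, 184566
D2: 7982, 11714, 16454, 22322, 29438, 37922, 47894
D3: 3732, 4740, 5868, 7116, 8484, 9972
D4: 1008, 1128, 1248, 1368, 1488
D5: 120, 120, 120, 120
Fifth differences constant at 120.
1488 + 120 = 1608;  9972 + 1608 = 11580;  47894 + 11580 = 59474;  184566 + 59474 = 244040;  606132 + 244040 = 850172
1608 + 120 = 1728;  11580 + 1728 = 13308;  59474 + 13308 = 72782;  244040 + 72782 = 316822;  850172 + 316822 = 1166994
1728 + 120 = 1848;  13308 + 1848 = 15156;  72782 + 15156 = 87938;  316822 + 87938 = 404760;  1166994 + 404760 = 1571754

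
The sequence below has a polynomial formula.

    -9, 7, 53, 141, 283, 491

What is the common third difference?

12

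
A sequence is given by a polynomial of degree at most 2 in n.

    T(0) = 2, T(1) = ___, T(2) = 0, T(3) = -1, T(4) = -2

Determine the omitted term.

1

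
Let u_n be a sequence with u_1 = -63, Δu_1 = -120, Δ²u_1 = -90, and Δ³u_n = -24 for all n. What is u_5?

-1179

Build the table forward from the leading diagonal:
D3: -24  -24  -24  -24  -24
D2: -90  -114  -138  -162  -186
D1: -120  -210  -324  -462  -624
u: -63  -183  -393  -717  -1179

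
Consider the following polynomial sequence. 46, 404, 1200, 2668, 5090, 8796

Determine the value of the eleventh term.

358, 796, 1468, 2422, 3706
438, 672, 954, 1284
234, 282, 330
48, 48
The fourth differences are constant (48).
330 + 48 = 378;  1284 + 378 = 1662;  3706 + 1662 = 5368;  8796 + 5368 = 14164
378 + 48 = 426;  1662 + 426 = 2088;  5368 + 2088 = 7456;  14164 + 7456 = 21620
426 + 48 = 474;  2088 + 474 = 2562;  7456 + 2562 = 10018;  21620 + 10018 = 31638
474 + 48 = 522;  2562 + 522 = 3084;  10018 + 3084 = 13102;  31638 + 13102 = 44740
522 + 48 = 570;  3084 + 570 = 3654;  13102 + 3654 = 16756;  44740 + 16756 = 61496

61496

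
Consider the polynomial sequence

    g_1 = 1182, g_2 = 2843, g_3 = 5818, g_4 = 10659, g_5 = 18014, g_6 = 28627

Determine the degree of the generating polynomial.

4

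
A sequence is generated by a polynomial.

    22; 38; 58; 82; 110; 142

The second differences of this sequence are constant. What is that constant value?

4

First differences: 16, 20, 24, 28, 32
Second differences: 4, 4, 4, 4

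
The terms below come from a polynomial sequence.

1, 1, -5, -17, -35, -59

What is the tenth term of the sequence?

0, -6, -12, -18, -24
-6, -6, -6, -6
Second differences constant at -6.
-24 − 6 = -30;  -59 − 30 = -89
-30 − 6 = -36;  -89 − 36 = -125
-36 − 6 = -42;  -125 − 42 = -167
-42 − 6 = -48;  -167 − 48 = -215

-215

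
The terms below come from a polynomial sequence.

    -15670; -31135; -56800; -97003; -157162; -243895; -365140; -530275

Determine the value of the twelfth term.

Δ: -15465 , -25665 , -40203 , -60159 , -86733 , -121245 , -165135
Δ²: -10200 , -14538 , -19956 , -26574 , -34512 , -43890
Δ³: -4338 , -5418 , -6618 , -7938 , -9378
Δ⁴: -1080 , -1200 , -1320 , -1440
Δ⁵: -120 , -120 , -120
Fifth differences constant at -120.
-1440 − 120 = -1560;  -9378 − 1560 = -10938;  -43890 − 10938 = -54828;  -165135 − 54828 = -219963;  -530275 − 219963 = -750238
-1560 − 120 = -1680;  -10938 − 1680 = -12618;  -54828 − 12618 = -67446;  -219963 − 67446 = -287409;  -750238 − 287409 = -1037647
-1680 − 120 = -1800;  -12618 − 1800 = -14418;  -67446 − 14418 = -81864;  -287409 − 81864 = -369273;  -1037647 − 369273 = -1406920
-1800 − 120 = -1920;  -14418 − 1920 = -16338;  -81864 − 16338 = -98202;  -369273 − 98202 = -467475;  -1406920 − 467475 = -1874395

-1874395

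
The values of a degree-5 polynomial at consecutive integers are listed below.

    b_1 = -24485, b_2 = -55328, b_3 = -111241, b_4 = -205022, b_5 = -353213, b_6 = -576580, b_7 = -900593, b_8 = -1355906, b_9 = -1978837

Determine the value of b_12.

-5311558

-30843 , -55913 , -93781 , -148191 , -223367 , -324013 , -455313 , -622931
-25070 , -37868 , -54410 , -75176 , -100646 , -131300 , -167618
-12798 , -16542 , -20766 , -25470 , -30654 , -36318
-3744 , -4224 , -4704 , -5184 , -5664
-480 , -480 , -480 , -480
Constant fifth difference = -480, so extend:
-5664 − 480 = -6144;  -36318 − 6144 = -42462;  -167618 − 42462 = -210080;  -622931 − 210080 = -833011;  -1978837 − 833011 = -2811848
-6144 − 480 = -6624;  -42462 − 6624 = -49086;  -210080 − 49086 = -259166;  -833011 − 259166 = -1092177;  -2811848 − 1092177 = -3904025
-6624 − 480 = -7104;  -49086 − 7104 = -56190;  -259166 − 56190 = -315356;  -1092177 − 315356 = -1407533;  -3904025 − 1407533 = -5311558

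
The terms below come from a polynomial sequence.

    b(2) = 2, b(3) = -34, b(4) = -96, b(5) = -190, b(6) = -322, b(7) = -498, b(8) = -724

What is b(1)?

18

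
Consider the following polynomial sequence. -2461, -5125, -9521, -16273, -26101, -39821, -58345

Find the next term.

First differences: -2664  -4396  -6752  -9828  -13720  -18524
Second differences: -1732  -2356  -3076  -3892  -4804
Third differences: -624  -720  -816  -912
Fourth differences: -96  -96  -96
Fourth differences constant at -96.
-912 − 96 = -1008;  -4804 − 1008 = -5812;  -18524 − 5812 = -24336;  -58345 − 24336 = -82681

-82681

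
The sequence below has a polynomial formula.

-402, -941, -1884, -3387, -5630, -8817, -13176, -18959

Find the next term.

-26442

-539, -943, -1503, -2243, -3187, -4359, -5783
-404, -560, -740, -944, -1172, -1424
-156, -180, -204, -228, -252
-24, -24, -24, -24
Fourth differences constant at -24.
-252 − 24 = -276;  -1424 − 276 = -1700;  -5783 − 1700 = -7483;  -18959 − 7483 = -26442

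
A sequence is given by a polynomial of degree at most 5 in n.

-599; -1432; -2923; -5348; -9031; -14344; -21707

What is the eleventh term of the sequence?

-81739

-833, -1491, -2425, -3683, -5313, -7363
-658, -934, -1258, -1630, -2050
-276, -324, -372, -420
-48, -48, -48
The fourth differences are constant (-48).
-420 − 48 = -468;  -2050 − 468 = -2518;  -7363 − 2518 = -9881;  -21707 − 9881 = -31588
-468 − 48 = -516;  -2518 − 516 = -3034;  -9881 − 3034 = -12915;  -31588 − 12915 = -44503
-516 − 48 = -564;  -3034 − 564 = -3598;  -12915 − 3598 = -16513;  -44503 − 16513 = -61016
-564 − 48 = -612;  -3598 − 612 = -4210;  -16513 − 4210 = -20723;  -61016 − 20723 = -81739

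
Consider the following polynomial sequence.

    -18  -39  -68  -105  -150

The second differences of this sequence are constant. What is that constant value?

-8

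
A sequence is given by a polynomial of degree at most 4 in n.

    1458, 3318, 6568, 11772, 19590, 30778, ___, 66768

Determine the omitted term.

46188

Using the first 6 terms:
D1: 1860  3250  5204  7818  11188
D2: 1390  1954  2614  3370
D3: 564  660  756
D4: 96  96
Constant fourth difference = 96.
Extend forward: 756 + 96 = 852;  3370 + 852 = 4222;  11188 + 4222 = 15410;  30778 + 15410 = 46188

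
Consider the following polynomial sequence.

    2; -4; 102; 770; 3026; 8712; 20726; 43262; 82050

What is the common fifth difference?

240

First differences: -6, 106, 668, 2256, 5686, 12014, 22536, 38788
Second differences: 112, 562, 1588, 3430, 6328, 10522, 16252
Third differences: 450, 1026, 1842, 2898, 4194, 5730
Fourth differences: 576, 816, 1056, 1296, 1536
Fifth differences: 240, 240, 240, 240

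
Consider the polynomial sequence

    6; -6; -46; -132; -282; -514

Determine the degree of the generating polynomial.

3

Δ: -12, -40, -86, -150, -232
Δ²: -28, -46, -64, -82
Δ³: -18, -18, -18
The third differences are constant, so the polynomial has degree 3.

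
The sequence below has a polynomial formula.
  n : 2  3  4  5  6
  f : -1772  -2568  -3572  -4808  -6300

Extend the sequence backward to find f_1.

-1160

First differences: -796, -1004, -1236, -1492
Second differences: -208, -232, -256
Third differences: -24, -24
The third differences are constant at -24.
Work back: -208 + 24 = -184;  -796 + 184 = -612;  -1772 + 612 = -1160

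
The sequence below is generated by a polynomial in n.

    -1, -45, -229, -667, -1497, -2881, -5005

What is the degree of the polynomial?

Δ: -44, -184, -438, -830, -1384, -2124
Δ²: -140, -254, -392, -554, -740
Δ³: -114, -138, -162, -186
Δ⁴: -24, -24, -24
The fourth differences are constant, so the polynomial has degree 4.

4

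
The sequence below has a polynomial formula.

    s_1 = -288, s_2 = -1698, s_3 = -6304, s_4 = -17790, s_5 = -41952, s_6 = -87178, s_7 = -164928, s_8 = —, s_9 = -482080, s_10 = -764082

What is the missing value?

-290214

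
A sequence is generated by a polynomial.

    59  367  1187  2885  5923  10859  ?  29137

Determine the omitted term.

Using the first 6 terms:
Δ: 308, 820, 1698, 3038, 4936
Δ²: 512, 878, 1340, 1898
Δ³: 366, 462, 558
Δ⁴: 96, 96
Constant fourth difference = 96.
Extend forward: 558 + 96 = 654;  1898 + 654 = 2552;  4936 + 2552 = 7488;  10859 + 7488 = 18347

18347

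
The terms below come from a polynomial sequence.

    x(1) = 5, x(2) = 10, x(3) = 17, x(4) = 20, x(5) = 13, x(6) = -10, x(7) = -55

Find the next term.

D1: 5  7  3  -7  -23  -45
D2: 2  -4  -10  -16  -22
D3: -6  -6  -6  -6
The third differences are constant (-6).
-22 − 6 = -28;  -45 − 28 = -73;  -55 − 73 = -128

-128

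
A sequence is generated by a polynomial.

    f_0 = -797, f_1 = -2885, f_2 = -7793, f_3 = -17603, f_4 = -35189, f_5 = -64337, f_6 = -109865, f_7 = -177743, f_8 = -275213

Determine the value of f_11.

-839195

First differences: -2088  -4908  -9810  -17586  -29148  -45528  -67878  -97470
Second differences: -2820  -4902  -7776  -11562  -16380  -22350  -29592
Third differences: -2082  -2874  -3786  -4818  -5970  -7242
Fourth differences: -792  -912  -1032  -1152  -1272
Fifth differences: -120  -120  -120  -120
The fifth differences are constant (-120).
-1272 − 120 = -1392;  -7242 − 1392 = -8634;  -29592 − 8634 = -38226;  -97470 − 38226 = -135696;  -275213 − 135696 = -410909
-1392 − 120 = -1512;  -8634 − 1512 = -10146;  -38226 − 10146 = -48372;  -135696 − 48372 = -184068;  -410909 − 184068 = -594977
-1512 − 120 = -1632;  -10146 − 1632 = -11778;  -48372 − 11778 = -60150;  -184068 − 60150 = -244218;  -594977 − 244218 = -839195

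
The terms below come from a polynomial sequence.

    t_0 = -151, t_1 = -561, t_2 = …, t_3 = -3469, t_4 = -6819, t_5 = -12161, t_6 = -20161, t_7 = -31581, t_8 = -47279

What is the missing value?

Using the last 6 terms:
Δ: -3350, -5342, -8000, -11420, -15698
Δ²: -1992, -2658, -3420, -4278
Δ³: -666, -762, -858
Δ⁴: -96, -96
Constant fourth difference = -96.
Extend backward: -666 + 96 = -570;  -1992 + 570 = -1422;  -3350 + 1422 = -1928;  -3469 + 1928 = -1541

-1541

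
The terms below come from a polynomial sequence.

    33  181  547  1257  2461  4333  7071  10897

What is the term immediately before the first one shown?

1

Δ: 148  366  710  1204  1872  2738  3826
Δ²: 218  344  494  668  866  1088
Δ³: 126  150  174  198  222
Δ⁴: 24  24  24  24
The fourth differences are constant at 24.
Work back: 126 − 24 = 102;  218 − 102 = 116;  148 − 116 = 32;  33 − 32 = 1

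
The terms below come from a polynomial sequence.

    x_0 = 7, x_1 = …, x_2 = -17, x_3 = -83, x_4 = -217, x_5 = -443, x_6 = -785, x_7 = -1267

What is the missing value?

5

Using the last 6 terms:
D1: -66, -134, -226, -342, -482
D2: -68, -92, -116, -140
D3: -24, -24, -24
Constant third difference = -24.
Extend backward: -68 + 24 = -44;  -66 + 44 = -22;  -17 + 22 = 5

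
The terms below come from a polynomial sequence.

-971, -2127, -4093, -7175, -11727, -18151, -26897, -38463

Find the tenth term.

-1156  -1966  -3082  -4552  -6424  -8746  -11566
-810  -1116  -1470  -1872  -2322  -2820
-306  -354  -402  -450  -498
-48  -48  -48  -48
The fourth differences are constant (-48).
-498 − 48 = -546;  -2820 − 546 = -3366;  -11566 − 3366 = -14932;  -38463 − 14932 = -53395
-546 − 48 = -594;  -3366 − 594 = -3960;  -14932 − 3960 = -18892;  -53395 − 18892 = -72287

-72287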